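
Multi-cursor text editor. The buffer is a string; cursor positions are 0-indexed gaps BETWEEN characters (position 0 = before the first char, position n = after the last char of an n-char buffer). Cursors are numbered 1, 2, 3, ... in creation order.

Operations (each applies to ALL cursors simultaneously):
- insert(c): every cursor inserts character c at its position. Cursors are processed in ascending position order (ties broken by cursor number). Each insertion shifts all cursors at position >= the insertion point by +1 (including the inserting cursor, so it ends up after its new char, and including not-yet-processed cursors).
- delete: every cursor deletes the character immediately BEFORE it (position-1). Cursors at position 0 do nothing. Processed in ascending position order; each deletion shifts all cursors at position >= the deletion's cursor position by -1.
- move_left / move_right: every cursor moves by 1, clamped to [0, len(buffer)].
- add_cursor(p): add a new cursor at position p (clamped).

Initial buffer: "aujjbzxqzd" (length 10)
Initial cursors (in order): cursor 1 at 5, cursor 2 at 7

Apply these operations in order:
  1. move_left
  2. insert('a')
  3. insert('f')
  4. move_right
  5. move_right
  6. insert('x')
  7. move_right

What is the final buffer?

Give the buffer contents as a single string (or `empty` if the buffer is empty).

Answer: aujjafbzxafxqxzd

Derivation:
After op 1 (move_left): buffer="aujjbzxqzd" (len 10), cursors c1@4 c2@6, authorship ..........
After op 2 (insert('a')): buffer="aujjabzaxqzd" (len 12), cursors c1@5 c2@8, authorship ....1..2....
After op 3 (insert('f')): buffer="aujjafbzafxqzd" (len 14), cursors c1@6 c2@10, authorship ....11..22....
After op 4 (move_right): buffer="aujjafbzafxqzd" (len 14), cursors c1@7 c2@11, authorship ....11..22....
After op 5 (move_right): buffer="aujjafbzafxqzd" (len 14), cursors c1@8 c2@12, authorship ....11..22....
After op 6 (insert('x')): buffer="aujjafbzxafxqxzd" (len 16), cursors c1@9 c2@14, authorship ....11..122..2..
After op 7 (move_right): buffer="aujjafbzxafxqxzd" (len 16), cursors c1@10 c2@15, authorship ....11..122..2..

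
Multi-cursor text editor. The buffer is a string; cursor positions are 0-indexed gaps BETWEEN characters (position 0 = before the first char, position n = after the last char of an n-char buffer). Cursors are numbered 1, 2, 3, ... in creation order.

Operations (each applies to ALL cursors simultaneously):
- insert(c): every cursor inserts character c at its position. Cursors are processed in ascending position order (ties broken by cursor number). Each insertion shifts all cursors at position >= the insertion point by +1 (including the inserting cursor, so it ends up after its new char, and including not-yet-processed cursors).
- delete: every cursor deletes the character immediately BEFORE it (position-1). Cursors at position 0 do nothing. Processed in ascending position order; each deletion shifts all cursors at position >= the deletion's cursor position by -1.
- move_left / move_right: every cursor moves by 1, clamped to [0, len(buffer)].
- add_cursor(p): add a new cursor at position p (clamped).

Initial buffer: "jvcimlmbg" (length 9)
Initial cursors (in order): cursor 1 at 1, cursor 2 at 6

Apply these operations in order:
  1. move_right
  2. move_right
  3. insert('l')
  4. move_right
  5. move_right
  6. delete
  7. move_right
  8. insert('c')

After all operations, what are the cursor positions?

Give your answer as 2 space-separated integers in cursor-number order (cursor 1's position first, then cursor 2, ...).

Answer: 7 11

Derivation:
After op 1 (move_right): buffer="jvcimlmbg" (len 9), cursors c1@2 c2@7, authorship .........
After op 2 (move_right): buffer="jvcimlmbg" (len 9), cursors c1@3 c2@8, authorship .........
After op 3 (insert('l')): buffer="jvclimlmblg" (len 11), cursors c1@4 c2@10, authorship ...1.....2.
After op 4 (move_right): buffer="jvclimlmblg" (len 11), cursors c1@5 c2@11, authorship ...1.....2.
After op 5 (move_right): buffer="jvclimlmblg" (len 11), cursors c1@6 c2@11, authorship ...1.....2.
After op 6 (delete): buffer="jvclilmbl" (len 9), cursors c1@5 c2@9, authorship ...1....2
After op 7 (move_right): buffer="jvclilmbl" (len 9), cursors c1@6 c2@9, authorship ...1....2
After op 8 (insert('c')): buffer="jvclilcmblc" (len 11), cursors c1@7 c2@11, authorship ...1..1..22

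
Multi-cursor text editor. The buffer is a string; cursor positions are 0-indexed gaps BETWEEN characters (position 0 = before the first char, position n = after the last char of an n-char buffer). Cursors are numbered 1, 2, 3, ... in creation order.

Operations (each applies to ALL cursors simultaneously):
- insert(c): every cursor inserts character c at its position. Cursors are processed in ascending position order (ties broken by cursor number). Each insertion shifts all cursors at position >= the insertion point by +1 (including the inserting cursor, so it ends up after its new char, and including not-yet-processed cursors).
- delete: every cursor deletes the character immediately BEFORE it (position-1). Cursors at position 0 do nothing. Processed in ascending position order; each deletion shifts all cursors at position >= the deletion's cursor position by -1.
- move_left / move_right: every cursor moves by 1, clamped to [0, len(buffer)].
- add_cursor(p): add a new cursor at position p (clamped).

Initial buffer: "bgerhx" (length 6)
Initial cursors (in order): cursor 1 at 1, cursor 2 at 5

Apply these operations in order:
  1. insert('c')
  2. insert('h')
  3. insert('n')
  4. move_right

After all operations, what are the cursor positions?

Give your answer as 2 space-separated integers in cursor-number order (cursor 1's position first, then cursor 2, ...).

Answer: 5 12

Derivation:
After op 1 (insert('c')): buffer="bcgerhcx" (len 8), cursors c1@2 c2@7, authorship .1....2.
After op 2 (insert('h')): buffer="bchgerhchx" (len 10), cursors c1@3 c2@9, authorship .11....22.
After op 3 (insert('n')): buffer="bchngerhchnx" (len 12), cursors c1@4 c2@11, authorship .111....222.
After op 4 (move_right): buffer="bchngerhchnx" (len 12), cursors c1@5 c2@12, authorship .111....222.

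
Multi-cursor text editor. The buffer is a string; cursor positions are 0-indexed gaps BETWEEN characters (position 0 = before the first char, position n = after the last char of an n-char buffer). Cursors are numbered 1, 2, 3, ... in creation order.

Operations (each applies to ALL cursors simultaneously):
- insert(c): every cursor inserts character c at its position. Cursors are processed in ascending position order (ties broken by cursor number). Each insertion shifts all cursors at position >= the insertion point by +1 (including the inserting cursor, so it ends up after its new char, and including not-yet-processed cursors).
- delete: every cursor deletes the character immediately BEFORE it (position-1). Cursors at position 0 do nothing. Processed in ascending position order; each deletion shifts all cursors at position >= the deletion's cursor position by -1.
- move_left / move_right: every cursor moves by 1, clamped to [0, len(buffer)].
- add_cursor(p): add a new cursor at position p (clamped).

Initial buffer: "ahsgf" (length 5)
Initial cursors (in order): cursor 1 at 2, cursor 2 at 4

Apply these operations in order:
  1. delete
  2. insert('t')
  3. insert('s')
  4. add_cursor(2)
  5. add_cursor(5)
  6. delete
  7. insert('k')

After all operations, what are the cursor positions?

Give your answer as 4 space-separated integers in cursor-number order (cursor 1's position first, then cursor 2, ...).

Answer: 3 6 3 6

Derivation:
After op 1 (delete): buffer="asf" (len 3), cursors c1@1 c2@2, authorship ...
After op 2 (insert('t')): buffer="atstf" (len 5), cursors c1@2 c2@4, authorship .1.2.
After op 3 (insert('s')): buffer="atsstsf" (len 7), cursors c1@3 c2@6, authorship .11.22.
After op 4 (add_cursor(2)): buffer="atsstsf" (len 7), cursors c3@2 c1@3 c2@6, authorship .11.22.
After op 5 (add_cursor(5)): buffer="atsstsf" (len 7), cursors c3@2 c1@3 c4@5 c2@6, authorship .11.22.
After op 6 (delete): buffer="asf" (len 3), cursors c1@1 c3@1 c2@2 c4@2, authorship ...
After op 7 (insert('k')): buffer="akkskkf" (len 7), cursors c1@3 c3@3 c2@6 c4@6, authorship .13.24.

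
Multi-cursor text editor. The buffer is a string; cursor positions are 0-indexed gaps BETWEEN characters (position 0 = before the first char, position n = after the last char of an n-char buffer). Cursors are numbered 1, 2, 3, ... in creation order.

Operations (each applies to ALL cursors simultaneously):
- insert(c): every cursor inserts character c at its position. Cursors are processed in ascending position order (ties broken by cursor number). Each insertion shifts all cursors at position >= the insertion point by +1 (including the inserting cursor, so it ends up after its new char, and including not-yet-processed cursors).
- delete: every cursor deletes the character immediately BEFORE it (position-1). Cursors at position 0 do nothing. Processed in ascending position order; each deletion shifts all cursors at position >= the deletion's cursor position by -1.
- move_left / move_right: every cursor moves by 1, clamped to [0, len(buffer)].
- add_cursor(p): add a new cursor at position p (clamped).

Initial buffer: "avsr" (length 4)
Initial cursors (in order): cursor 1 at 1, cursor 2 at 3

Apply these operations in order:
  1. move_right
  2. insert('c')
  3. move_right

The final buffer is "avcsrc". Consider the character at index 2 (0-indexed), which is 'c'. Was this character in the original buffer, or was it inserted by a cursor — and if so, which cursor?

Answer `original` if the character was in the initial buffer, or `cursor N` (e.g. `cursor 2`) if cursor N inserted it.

After op 1 (move_right): buffer="avsr" (len 4), cursors c1@2 c2@4, authorship ....
After op 2 (insert('c')): buffer="avcsrc" (len 6), cursors c1@3 c2@6, authorship ..1..2
After op 3 (move_right): buffer="avcsrc" (len 6), cursors c1@4 c2@6, authorship ..1..2
Authorship (.=original, N=cursor N): . . 1 . . 2
Index 2: author = 1

Answer: cursor 1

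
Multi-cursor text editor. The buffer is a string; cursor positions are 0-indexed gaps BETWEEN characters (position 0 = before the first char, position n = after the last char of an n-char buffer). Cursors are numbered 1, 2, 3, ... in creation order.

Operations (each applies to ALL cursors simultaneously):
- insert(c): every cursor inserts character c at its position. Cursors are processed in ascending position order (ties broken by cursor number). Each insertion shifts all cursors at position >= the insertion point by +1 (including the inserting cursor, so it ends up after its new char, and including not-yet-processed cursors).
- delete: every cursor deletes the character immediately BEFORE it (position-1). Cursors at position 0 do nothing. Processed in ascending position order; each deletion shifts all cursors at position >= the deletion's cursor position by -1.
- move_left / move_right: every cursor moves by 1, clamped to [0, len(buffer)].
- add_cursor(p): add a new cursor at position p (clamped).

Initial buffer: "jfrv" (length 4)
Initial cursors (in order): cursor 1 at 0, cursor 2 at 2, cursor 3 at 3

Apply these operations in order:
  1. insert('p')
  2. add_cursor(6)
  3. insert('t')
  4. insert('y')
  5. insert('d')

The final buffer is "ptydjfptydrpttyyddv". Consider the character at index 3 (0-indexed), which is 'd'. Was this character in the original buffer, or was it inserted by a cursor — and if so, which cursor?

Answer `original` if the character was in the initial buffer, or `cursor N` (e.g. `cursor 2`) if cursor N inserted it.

After op 1 (insert('p')): buffer="pjfprpv" (len 7), cursors c1@1 c2@4 c3@6, authorship 1..2.3.
After op 2 (add_cursor(6)): buffer="pjfprpv" (len 7), cursors c1@1 c2@4 c3@6 c4@6, authorship 1..2.3.
After op 3 (insert('t')): buffer="ptjfptrpttv" (len 11), cursors c1@2 c2@6 c3@10 c4@10, authorship 11..22.334.
After op 4 (insert('y')): buffer="ptyjfptyrpttyyv" (len 15), cursors c1@3 c2@8 c3@14 c4@14, authorship 111..222.33434.
After op 5 (insert('d')): buffer="ptydjfptydrpttyyddv" (len 19), cursors c1@4 c2@10 c3@18 c4@18, authorship 1111..2222.3343434.
Authorship (.=original, N=cursor N): 1 1 1 1 . . 2 2 2 2 . 3 3 4 3 4 3 4 .
Index 3: author = 1

Answer: cursor 1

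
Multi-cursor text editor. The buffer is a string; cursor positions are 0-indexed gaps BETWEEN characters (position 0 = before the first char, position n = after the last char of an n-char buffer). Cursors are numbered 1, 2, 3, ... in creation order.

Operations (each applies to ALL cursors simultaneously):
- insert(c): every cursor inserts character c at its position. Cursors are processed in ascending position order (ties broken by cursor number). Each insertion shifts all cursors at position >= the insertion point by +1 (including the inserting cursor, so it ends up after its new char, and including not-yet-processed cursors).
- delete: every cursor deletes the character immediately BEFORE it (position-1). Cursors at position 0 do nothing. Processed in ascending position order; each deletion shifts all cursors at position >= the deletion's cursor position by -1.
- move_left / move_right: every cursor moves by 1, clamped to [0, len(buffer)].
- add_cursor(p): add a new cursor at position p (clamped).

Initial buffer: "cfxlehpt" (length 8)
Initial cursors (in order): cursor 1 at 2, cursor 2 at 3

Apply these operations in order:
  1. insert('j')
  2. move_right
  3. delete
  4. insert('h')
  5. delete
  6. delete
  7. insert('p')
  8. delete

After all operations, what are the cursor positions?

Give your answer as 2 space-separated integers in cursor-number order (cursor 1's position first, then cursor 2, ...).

After op 1 (insert('j')): buffer="cfjxjlehpt" (len 10), cursors c1@3 c2@5, authorship ..1.2.....
After op 2 (move_right): buffer="cfjxjlehpt" (len 10), cursors c1@4 c2@6, authorship ..1.2.....
After op 3 (delete): buffer="cfjjehpt" (len 8), cursors c1@3 c2@4, authorship ..12....
After op 4 (insert('h')): buffer="cfjhjhehpt" (len 10), cursors c1@4 c2@6, authorship ..1122....
After op 5 (delete): buffer="cfjjehpt" (len 8), cursors c1@3 c2@4, authorship ..12....
After op 6 (delete): buffer="cfehpt" (len 6), cursors c1@2 c2@2, authorship ......
After op 7 (insert('p')): buffer="cfppehpt" (len 8), cursors c1@4 c2@4, authorship ..12....
After op 8 (delete): buffer="cfehpt" (len 6), cursors c1@2 c2@2, authorship ......

Answer: 2 2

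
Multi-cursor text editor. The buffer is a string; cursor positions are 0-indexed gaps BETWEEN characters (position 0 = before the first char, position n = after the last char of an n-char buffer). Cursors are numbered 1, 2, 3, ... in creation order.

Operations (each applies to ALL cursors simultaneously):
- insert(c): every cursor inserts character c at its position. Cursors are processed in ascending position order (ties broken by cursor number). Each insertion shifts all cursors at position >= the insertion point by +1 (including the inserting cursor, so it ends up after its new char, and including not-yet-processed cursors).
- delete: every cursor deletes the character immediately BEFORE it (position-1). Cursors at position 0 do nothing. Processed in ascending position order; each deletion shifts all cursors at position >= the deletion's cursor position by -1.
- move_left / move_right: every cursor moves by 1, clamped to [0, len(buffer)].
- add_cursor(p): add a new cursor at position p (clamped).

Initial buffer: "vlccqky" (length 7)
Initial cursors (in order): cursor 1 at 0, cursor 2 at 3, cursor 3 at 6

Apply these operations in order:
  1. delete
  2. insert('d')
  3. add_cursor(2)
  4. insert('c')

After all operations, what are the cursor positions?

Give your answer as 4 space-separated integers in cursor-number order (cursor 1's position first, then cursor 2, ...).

Answer: 2 7 11 4

Derivation:
After op 1 (delete): buffer="vlcqy" (len 5), cursors c1@0 c2@2 c3@4, authorship .....
After op 2 (insert('d')): buffer="dvldcqdy" (len 8), cursors c1@1 c2@4 c3@7, authorship 1..2..3.
After op 3 (add_cursor(2)): buffer="dvldcqdy" (len 8), cursors c1@1 c4@2 c2@4 c3@7, authorship 1..2..3.
After op 4 (insert('c')): buffer="dcvcldccqdcy" (len 12), cursors c1@2 c4@4 c2@7 c3@11, authorship 11.4.22..33.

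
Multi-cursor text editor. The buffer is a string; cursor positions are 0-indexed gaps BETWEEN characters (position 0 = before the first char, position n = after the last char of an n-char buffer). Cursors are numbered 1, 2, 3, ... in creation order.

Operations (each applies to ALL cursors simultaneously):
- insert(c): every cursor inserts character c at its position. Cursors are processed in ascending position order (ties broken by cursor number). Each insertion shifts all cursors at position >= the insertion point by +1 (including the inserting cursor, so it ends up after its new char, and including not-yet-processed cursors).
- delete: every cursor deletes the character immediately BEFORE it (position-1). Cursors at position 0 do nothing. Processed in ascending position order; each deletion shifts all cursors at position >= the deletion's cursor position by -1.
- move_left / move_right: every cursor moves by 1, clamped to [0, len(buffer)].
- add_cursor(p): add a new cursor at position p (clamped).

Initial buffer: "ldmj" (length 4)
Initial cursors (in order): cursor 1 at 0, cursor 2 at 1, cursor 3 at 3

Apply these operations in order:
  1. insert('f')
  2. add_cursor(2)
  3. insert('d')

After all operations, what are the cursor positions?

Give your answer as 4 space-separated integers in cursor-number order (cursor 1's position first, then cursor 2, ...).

After op 1 (insert('f')): buffer="flfdmfj" (len 7), cursors c1@1 c2@3 c3@6, authorship 1.2..3.
After op 2 (add_cursor(2)): buffer="flfdmfj" (len 7), cursors c1@1 c4@2 c2@3 c3@6, authorship 1.2..3.
After op 3 (insert('d')): buffer="fdldfddmfdj" (len 11), cursors c1@2 c4@4 c2@6 c3@10, authorship 11.422..33.

Answer: 2 6 10 4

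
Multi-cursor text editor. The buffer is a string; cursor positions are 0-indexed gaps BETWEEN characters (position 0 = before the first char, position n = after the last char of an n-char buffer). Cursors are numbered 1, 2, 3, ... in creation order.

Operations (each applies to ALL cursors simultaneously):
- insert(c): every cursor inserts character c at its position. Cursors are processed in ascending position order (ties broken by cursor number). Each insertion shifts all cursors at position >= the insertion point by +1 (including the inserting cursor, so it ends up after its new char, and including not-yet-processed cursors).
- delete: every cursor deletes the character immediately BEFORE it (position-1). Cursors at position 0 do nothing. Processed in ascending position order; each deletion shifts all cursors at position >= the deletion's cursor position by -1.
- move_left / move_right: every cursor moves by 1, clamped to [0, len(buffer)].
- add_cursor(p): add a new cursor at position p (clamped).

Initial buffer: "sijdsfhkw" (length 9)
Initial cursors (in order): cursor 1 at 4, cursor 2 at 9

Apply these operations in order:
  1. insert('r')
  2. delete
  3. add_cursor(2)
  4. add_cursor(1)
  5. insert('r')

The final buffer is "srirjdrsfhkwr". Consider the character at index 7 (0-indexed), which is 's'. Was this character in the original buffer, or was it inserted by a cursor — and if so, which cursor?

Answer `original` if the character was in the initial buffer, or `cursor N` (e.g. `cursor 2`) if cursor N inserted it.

After op 1 (insert('r')): buffer="sijdrsfhkwr" (len 11), cursors c1@5 c2@11, authorship ....1.....2
After op 2 (delete): buffer="sijdsfhkw" (len 9), cursors c1@4 c2@9, authorship .........
After op 3 (add_cursor(2)): buffer="sijdsfhkw" (len 9), cursors c3@2 c1@4 c2@9, authorship .........
After op 4 (add_cursor(1)): buffer="sijdsfhkw" (len 9), cursors c4@1 c3@2 c1@4 c2@9, authorship .........
After op 5 (insert('r')): buffer="srirjdrsfhkwr" (len 13), cursors c4@2 c3@4 c1@7 c2@13, authorship .4.3..1.....2
Authorship (.=original, N=cursor N): . 4 . 3 . . 1 . . . . . 2
Index 7: author = original

Answer: original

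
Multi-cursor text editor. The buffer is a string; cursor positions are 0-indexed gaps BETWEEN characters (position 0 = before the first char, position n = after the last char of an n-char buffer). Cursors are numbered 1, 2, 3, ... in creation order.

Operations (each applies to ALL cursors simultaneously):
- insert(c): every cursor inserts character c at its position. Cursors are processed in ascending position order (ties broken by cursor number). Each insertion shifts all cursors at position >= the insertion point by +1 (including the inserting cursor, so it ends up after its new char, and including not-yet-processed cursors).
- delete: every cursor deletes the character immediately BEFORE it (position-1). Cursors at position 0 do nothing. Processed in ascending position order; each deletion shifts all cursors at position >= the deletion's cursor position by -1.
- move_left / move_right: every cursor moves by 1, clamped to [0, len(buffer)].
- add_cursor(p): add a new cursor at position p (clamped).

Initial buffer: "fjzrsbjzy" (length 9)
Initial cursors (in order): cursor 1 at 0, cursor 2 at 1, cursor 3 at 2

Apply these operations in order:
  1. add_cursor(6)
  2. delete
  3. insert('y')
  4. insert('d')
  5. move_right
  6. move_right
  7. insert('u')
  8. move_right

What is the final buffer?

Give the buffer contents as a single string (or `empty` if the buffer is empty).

Answer: yyydddzruuusydjzuy

Derivation:
After op 1 (add_cursor(6)): buffer="fjzrsbjzy" (len 9), cursors c1@0 c2@1 c3@2 c4@6, authorship .........
After op 2 (delete): buffer="zrsjzy" (len 6), cursors c1@0 c2@0 c3@0 c4@3, authorship ......
After op 3 (insert('y')): buffer="yyyzrsyjzy" (len 10), cursors c1@3 c2@3 c3@3 c4@7, authorship 123...4...
After op 4 (insert('d')): buffer="yyydddzrsydjzy" (len 14), cursors c1@6 c2@6 c3@6 c4@11, authorship 123123...44...
After op 5 (move_right): buffer="yyydddzrsydjzy" (len 14), cursors c1@7 c2@7 c3@7 c4@12, authorship 123123...44...
After op 6 (move_right): buffer="yyydddzrsydjzy" (len 14), cursors c1@8 c2@8 c3@8 c4@13, authorship 123123...44...
After op 7 (insert('u')): buffer="yyydddzruuusydjzuy" (len 18), cursors c1@11 c2@11 c3@11 c4@17, authorship 123123..123.44..4.
After op 8 (move_right): buffer="yyydddzruuusydjzuy" (len 18), cursors c1@12 c2@12 c3@12 c4@18, authorship 123123..123.44..4.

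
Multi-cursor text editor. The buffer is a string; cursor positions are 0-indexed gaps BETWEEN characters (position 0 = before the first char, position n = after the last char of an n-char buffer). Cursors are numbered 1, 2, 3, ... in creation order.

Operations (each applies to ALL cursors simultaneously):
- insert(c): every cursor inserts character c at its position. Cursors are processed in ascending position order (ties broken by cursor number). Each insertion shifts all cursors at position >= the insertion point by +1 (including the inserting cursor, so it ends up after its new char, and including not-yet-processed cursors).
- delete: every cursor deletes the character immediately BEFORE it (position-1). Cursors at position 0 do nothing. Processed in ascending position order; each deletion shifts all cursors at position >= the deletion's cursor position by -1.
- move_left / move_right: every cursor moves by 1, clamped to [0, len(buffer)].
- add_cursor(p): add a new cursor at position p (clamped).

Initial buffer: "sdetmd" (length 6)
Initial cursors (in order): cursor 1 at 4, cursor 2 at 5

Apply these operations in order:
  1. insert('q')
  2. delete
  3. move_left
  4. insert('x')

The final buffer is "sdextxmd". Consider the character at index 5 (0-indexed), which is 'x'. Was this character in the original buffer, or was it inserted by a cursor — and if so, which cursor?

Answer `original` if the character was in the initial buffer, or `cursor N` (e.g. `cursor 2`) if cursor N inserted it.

Answer: cursor 2

Derivation:
After op 1 (insert('q')): buffer="sdetqmqd" (len 8), cursors c1@5 c2@7, authorship ....1.2.
After op 2 (delete): buffer="sdetmd" (len 6), cursors c1@4 c2@5, authorship ......
After op 3 (move_left): buffer="sdetmd" (len 6), cursors c1@3 c2@4, authorship ......
After op 4 (insert('x')): buffer="sdextxmd" (len 8), cursors c1@4 c2@6, authorship ...1.2..
Authorship (.=original, N=cursor N): . . . 1 . 2 . .
Index 5: author = 2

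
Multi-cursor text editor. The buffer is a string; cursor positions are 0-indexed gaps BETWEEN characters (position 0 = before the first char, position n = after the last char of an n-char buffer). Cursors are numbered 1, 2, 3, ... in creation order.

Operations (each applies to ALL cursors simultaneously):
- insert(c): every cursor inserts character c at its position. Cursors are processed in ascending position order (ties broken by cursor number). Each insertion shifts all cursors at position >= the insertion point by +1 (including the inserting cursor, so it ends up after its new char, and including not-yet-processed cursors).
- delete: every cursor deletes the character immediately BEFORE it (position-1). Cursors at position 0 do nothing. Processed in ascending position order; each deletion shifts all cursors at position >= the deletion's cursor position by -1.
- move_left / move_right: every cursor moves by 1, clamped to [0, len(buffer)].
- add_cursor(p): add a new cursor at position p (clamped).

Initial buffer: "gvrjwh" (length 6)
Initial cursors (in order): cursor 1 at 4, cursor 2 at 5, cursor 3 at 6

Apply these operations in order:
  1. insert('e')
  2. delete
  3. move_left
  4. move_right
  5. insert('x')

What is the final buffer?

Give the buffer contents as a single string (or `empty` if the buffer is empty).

After op 1 (insert('e')): buffer="gvrjewehe" (len 9), cursors c1@5 c2@7 c3@9, authorship ....1.2.3
After op 2 (delete): buffer="gvrjwh" (len 6), cursors c1@4 c2@5 c3@6, authorship ......
After op 3 (move_left): buffer="gvrjwh" (len 6), cursors c1@3 c2@4 c3@5, authorship ......
After op 4 (move_right): buffer="gvrjwh" (len 6), cursors c1@4 c2@5 c3@6, authorship ......
After op 5 (insert('x')): buffer="gvrjxwxhx" (len 9), cursors c1@5 c2@7 c3@9, authorship ....1.2.3

Answer: gvrjxwxhx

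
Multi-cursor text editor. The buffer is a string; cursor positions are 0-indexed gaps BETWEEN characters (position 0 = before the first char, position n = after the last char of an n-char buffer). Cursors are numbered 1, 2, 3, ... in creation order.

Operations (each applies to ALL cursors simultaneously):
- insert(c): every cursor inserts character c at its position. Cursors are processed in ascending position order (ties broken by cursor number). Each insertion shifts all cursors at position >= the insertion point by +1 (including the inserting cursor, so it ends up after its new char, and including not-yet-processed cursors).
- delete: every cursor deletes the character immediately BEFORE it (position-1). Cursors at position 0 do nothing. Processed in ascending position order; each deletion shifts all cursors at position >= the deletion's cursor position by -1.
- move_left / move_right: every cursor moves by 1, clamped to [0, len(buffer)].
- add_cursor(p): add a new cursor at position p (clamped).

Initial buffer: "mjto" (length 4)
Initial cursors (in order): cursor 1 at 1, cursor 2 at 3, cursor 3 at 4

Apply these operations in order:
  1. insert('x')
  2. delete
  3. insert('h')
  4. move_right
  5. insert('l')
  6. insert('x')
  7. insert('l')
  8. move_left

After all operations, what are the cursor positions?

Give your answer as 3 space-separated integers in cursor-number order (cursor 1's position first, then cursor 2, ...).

Answer: 5 11 15

Derivation:
After op 1 (insert('x')): buffer="mxjtxox" (len 7), cursors c1@2 c2@5 c3@7, authorship .1..2.3
After op 2 (delete): buffer="mjto" (len 4), cursors c1@1 c2@3 c3@4, authorship ....
After op 3 (insert('h')): buffer="mhjthoh" (len 7), cursors c1@2 c2@5 c3@7, authorship .1..2.3
After op 4 (move_right): buffer="mhjthoh" (len 7), cursors c1@3 c2@6 c3@7, authorship .1..2.3
After op 5 (insert('l')): buffer="mhjltholhl" (len 10), cursors c1@4 c2@8 c3@10, authorship .1.1.2.233
After op 6 (insert('x')): buffer="mhjlxtholxhlx" (len 13), cursors c1@5 c2@10 c3@13, authorship .1.11.2.22333
After op 7 (insert('l')): buffer="mhjlxltholxlhlxl" (len 16), cursors c1@6 c2@12 c3@16, authorship .1.111.2.2223333
After op 8 (move_left): buffer="mhjlxltholxlhlxl" (len 16), cursors c1@5 c2@11 c3@15, authorship .1.111.2.2223333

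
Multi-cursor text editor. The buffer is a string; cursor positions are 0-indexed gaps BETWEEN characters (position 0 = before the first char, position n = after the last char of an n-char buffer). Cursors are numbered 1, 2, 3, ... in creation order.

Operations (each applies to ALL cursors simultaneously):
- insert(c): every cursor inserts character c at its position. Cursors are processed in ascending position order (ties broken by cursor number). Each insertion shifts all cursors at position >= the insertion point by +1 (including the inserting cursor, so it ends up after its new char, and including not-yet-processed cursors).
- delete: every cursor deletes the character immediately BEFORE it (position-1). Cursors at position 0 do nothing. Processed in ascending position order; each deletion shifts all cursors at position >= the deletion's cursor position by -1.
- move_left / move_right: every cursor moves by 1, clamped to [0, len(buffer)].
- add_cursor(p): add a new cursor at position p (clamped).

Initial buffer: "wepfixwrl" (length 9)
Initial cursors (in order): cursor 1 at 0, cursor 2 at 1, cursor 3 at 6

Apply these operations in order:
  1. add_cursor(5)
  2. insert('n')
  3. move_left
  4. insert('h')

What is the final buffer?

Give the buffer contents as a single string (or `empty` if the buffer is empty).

After op 1 (add_cursor(5)): buffer="wepfixwrl" (len 9), cursors c1@0 c2@1 c4@5 c3@6, authorship .........
After op 2 (insert('n')): buffer="nwnepfinxnwrl" (len 13), cursors c1@1 c2@3 c4@8 c3@10, authorship 1.2....4.3...
After op 3 (move_left): buffer="nwnepfinxnwrl" (len 13), cursors c1@0 c2@2 c4@7 c3@9, authorship 1.2....4.3...
After op 4 (insert('h')): buffer="hnwhnepfihnxhnwrl" (len 17), cursors c1@1 c2@4 c4@10 c3@13, authorship 11.22....44.33...

Answer: hnwhnepfihnxhnwrl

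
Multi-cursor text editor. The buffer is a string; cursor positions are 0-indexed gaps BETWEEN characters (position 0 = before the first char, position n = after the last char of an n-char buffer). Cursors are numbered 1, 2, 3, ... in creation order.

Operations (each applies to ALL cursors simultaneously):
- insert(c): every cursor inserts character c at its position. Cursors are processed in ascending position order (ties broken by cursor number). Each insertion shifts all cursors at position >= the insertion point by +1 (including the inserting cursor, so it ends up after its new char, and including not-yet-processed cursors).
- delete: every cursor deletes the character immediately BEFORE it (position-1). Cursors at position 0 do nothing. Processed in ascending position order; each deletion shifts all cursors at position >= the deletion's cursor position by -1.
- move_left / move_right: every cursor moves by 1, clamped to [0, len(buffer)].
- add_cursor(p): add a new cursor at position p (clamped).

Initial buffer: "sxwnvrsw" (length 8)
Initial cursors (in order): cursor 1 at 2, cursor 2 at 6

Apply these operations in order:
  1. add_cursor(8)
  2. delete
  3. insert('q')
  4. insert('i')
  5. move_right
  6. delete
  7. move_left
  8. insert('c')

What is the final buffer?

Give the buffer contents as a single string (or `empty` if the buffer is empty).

After op 1 (add_cursor(8)): buffer="sxwnvrsw" (len 8), cursors c1@2 c2@6 c3@8, authorship ........
After op 2 (delete): buffer="swnvs" (len 5), cursors c1@1 c2@4 c3@5, authorship .....
After op 3 (insert('q')): buffer="sqwnvqsq" (len 8), cursors c1@2 c2@6 c3@8, authorship .1...2.3
After op 4 (insert('i')): buffer="sqiwnvqisqi" (len 11), cursors c1@3 c2@8 c3@11, authorship .11...22.33
After op 5 (move_right): buffer="sqiwnvqisqi" (len 11), cursors c1@4 c2@9 c3@11, authorship .11...22.33
After op 6 (delete): buffer="sqinvqiq" (len 8), cursors c1@3 c2@7 c3@8, authorship .11..223
After op 7 (move_left): buffer="sqinvqiq" (len 8), cursors c1@2 c2@6 c3@7, authorship .11..223
After op 8 (insert('c')): buffer="sqcinvqcicq" (len 11), cursors c1@3 c2@8 c3@10, authorship .111..22233

Answer: sqcinvqcicq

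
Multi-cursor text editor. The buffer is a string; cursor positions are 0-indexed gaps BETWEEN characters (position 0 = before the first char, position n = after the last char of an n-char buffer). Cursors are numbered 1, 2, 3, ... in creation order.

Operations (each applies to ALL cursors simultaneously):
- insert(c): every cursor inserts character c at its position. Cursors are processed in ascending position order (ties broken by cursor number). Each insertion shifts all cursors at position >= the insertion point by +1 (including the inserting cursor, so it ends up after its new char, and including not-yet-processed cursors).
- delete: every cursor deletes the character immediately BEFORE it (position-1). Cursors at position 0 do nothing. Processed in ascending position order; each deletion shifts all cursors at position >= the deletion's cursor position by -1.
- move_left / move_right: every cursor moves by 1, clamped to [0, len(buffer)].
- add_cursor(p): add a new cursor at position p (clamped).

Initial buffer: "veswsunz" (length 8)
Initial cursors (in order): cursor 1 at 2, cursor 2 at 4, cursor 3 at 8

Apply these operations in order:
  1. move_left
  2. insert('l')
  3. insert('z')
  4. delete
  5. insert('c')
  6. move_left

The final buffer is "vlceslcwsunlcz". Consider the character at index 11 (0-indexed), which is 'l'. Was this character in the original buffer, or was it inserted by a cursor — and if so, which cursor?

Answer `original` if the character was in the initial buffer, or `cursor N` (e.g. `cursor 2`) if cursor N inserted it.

Answer: cursor 3

Derivation:
After op 1 (move_left): buffer="veswsunz" (len 8), cursors c1@1 c2@3 c3@7, authorship ........
After op 2 (insert('l')): buffer="vleslwsunlz" (len 11), cursors c1@2 c2@5 c3@10, authorship .1..2....3.
After op 3 (insert('z')): buffer="vlzeslzwsunlzz" (len 14), cursors c1@3 c2@7 c3@13, authorship .11..22....33.
After op 4 (delete): buffer="vleslwsunlz" (len 11), cursors c1@2 c2@5 c3@10, authorship .1..2....3.
After op 5 (insert('c')): buffer="vlceslcwsunlcz" (len 14), cursors c1@3 c2@7 c3@13, authorship .11..22....33.
After op 6 (move_left): buffer="vlceslcwsunlcz" (len 14), cursors c1@2 c2@6 c3@12, authorship .11..22....33.
Authorship (.=original, N=cursor N): . 1 1 . . 2 2 . . . . 3 3 .
Index 11: author = 3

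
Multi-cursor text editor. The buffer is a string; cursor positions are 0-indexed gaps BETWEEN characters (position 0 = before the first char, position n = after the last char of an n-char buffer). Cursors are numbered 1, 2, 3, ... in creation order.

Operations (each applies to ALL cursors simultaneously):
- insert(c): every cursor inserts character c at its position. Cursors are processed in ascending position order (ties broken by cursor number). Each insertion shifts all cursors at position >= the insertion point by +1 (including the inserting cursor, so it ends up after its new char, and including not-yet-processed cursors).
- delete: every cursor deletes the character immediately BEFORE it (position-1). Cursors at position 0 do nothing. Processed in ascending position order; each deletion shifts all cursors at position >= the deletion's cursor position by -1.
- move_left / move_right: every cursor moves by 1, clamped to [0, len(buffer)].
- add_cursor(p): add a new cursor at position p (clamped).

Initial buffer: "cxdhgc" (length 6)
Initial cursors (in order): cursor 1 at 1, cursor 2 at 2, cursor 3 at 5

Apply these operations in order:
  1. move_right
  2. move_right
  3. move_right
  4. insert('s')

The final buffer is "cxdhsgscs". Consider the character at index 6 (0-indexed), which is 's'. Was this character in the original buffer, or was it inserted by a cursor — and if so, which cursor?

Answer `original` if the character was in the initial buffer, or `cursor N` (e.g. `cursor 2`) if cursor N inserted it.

After op 1 (move_right): buffer="cxdhgc" (len 6), cursors c1@2 c2@3 c3@6, authorship ......
After op 2 (move_right): buffer="cxdhgc" (len 6), cursors c1@3 c2@4 c3@6, authorship ......
After op 3 (move_right): buffer="cxdhgc" (len 6), cursors c1@4 c2@5 c3@6, authorship ......
After op 4 (insert('s')): buffer="cxdhsgscs" (len 9), cursors c1@5 c2@7 c3@9, authorship ....1.2.3
Authorship (.=original, N=cursor N): . . . . 1 . 2 . 3
Index 6: author = 2

Answer: cursor 2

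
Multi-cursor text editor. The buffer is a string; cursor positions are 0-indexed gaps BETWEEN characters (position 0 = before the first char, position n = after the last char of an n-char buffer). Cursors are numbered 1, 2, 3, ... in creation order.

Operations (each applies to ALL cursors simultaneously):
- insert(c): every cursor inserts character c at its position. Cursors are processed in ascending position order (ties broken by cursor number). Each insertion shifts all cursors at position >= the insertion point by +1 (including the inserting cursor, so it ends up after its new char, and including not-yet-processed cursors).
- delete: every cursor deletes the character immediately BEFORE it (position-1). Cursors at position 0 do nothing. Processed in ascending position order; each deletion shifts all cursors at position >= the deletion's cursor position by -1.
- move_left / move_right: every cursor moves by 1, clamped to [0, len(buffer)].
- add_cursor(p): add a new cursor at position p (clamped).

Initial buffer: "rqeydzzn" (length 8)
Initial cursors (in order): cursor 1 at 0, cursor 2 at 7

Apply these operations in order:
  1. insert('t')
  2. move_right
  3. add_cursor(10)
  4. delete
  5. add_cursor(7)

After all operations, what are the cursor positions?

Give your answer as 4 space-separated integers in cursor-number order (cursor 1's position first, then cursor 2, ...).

Answer: 1 7 7 7

Derivation:
After op 1 (insert('t')): buffer="trqeydzztn" (len 10), cursors c1@1 c2@9, authorship 1.......2.
After op 2 (move_right): buffer="trqeydzztn" (len 10), cursors c1@2 c2@10, authorship 1.......2.
After op 3 (add_cursor(10)): buffer="trqeydzztn" (len 10), cursors c1@2 c2@10 c3@10, authorship 1.......2.
After op 4 (delete): buffer="tqeydzz" (len 7), cursors c1@1 c2@7 c3@7, authorship 1......
After op 5 (add_cursor(7)): buffer="tqeydzz" (len 7), cursors c1@1 c2@7 c3@7 c4@7, authorship 1......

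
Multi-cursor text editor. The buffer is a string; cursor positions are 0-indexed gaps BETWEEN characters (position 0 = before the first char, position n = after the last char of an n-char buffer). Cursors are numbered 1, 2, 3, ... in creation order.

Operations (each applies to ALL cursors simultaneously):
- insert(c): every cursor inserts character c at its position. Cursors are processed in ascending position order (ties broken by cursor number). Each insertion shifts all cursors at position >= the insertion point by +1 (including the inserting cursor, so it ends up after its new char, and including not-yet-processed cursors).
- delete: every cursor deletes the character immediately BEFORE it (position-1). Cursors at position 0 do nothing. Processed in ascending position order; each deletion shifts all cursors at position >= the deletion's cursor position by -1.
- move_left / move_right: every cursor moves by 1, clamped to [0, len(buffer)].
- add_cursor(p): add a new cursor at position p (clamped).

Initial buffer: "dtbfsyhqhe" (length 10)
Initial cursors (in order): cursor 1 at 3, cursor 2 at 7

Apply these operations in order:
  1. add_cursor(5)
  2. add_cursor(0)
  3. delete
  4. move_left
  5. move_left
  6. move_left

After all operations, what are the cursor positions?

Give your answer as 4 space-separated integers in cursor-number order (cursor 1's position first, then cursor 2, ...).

After op 1 (add_cursor(5)): buffer="dtbfsyhqhe" (len 10), cursors c1@3 c3@5 c2@7, authorship ..........
After op 2 (add_cursor(0)): buffer="dtbfsyhqhe" (len 10), cursors c4@0 c1@3 c3@5 c2@7, authorship ..........
After op 3 (delete): buffer="dtfyqhe" (len 7), cursors c4@0 c1@2 c3@3 c2@4, authorship .......
After op 4 (move_left): buffer="dtfyqhe" (len 7), cursors c4@0 c1@1 c3@2 c2@3, authorship .......
After op 5 (move_left): buffer="dtfyqhe" (len 7), cursors c1@0 c4@0 c3@1 c2@2, authorship .......
After op 6 (move_left): buffer="dtfyqhe" (len 7), cursors c1@0 c3@0 c4@0 c2@1, authorship .......

Answer: 0 1 0 0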